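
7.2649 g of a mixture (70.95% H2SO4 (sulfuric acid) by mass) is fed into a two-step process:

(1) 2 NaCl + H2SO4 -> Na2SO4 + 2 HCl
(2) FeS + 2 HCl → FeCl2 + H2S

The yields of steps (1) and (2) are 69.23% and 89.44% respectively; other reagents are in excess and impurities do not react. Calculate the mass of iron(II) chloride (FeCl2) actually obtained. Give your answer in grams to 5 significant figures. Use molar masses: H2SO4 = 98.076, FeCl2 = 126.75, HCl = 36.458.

4.1247 g

Pure H2SO4 = 7.2649 × 0.7095 = 5.15445 g.
n(H2SO4) = 5.15445 / 98.076 = 0.0525556 mol.
Step 1 (H2SO4:HCl = 1:2): theoretical n(HCl) = 0.105111 mol; at 69.23% yield, n(HCl) = 0.0727685 mol.
Step 2 (HCl:FeCl2 = 2:1): theoretical n(FeCl2) = 0.0363843 mol, so theoretical mass = 0.0363843 × 126.75 = 4.61171 g.
At 89.44% yield, actual mass of FeCl2 = 4.61171 × 0.8944 = 4.12471 g.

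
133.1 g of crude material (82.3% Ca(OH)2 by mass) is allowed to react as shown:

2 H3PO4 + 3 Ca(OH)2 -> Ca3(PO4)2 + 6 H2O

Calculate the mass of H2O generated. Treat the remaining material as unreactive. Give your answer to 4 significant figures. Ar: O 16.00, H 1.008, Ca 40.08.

Mass of pure Ca(OH)2 = 133.1 g × 0.823 = 109.54 g.
M(Ca(OH)2) = 40.08 + 2(16.00) + 2(1.008) = 74.096 g/mol.
M(H2O) = 2(1.008) + 16.00 = 18.016 g/mol.
n(Ca(OH)2) = 109.54 g / 74.096 g/mol = 1.4784 mol.
From the equation the Ca(OH)2:H2O mole ratio is 3:6, so n(H2O) = 1.4784 × 6/3 = 2.9567 mol.
Mass of H2O = 2.9567 mol × 18.016 g/mol = 53.269 g.

53.27 g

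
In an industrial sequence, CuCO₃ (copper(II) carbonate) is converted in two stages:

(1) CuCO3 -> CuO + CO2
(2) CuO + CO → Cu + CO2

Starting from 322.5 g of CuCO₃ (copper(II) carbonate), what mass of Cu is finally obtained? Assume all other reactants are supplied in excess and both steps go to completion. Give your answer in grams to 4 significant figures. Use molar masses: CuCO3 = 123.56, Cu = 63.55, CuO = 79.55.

165.9 g

n(CuCO3) = 322.50 / 123.56 = 2.6101 mol.
Step 1 gives a 1:1 ratio of CuCO3 to CuO, so n(CuO) = 2.6101 mol.
In step 2 the CuO:Cu ratio is 1:1, so n(Cu) = 2.6101 mol.
Mass of Cu = 2.6101 × 63.55 = 165.87 g.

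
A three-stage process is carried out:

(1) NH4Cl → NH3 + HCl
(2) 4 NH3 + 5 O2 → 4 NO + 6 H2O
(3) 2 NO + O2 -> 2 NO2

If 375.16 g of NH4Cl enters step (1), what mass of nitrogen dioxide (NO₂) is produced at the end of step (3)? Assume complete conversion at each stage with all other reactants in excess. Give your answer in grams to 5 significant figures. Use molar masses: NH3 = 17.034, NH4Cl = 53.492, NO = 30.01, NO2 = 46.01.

n(NH4Cl) = 375.16 / 53.492 = 7.01339 mol.
Reaction (1): NH4Cl→NH3 ratio 1:1 ⇒ n(NH3) = 7.01339 mol.
Reaction (2): NH3→NO ratio 4:4 ⇒ n(NO) = 7.01339 mol.
Reaction (3): NO→NO2 ratio 2:2 ⇒ n(NO2) = 7.01339 mol.
Mass of NO2 = 7.01339 × 46.01 = 322.686 g.

322.69 g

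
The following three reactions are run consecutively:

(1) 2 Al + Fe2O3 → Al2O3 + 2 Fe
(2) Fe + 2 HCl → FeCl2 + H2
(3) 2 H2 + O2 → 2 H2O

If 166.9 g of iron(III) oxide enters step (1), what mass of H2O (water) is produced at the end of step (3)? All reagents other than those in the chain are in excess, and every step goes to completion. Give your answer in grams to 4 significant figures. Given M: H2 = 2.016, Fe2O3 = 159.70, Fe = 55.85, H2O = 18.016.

37.66 g

n(Fe2O3) = 166.9 / 159.70 = 1.0451 mol.
Reaction (1): Fe2O3→Fe ratio 1:2 ⇒ n(Fe) = 2.0902 mol.
Reaction (2): Fe→H2 ratio 1:1 ⇒ n(H2) = 2.0902 mol.
Reaction (3): H2→H2O ratio 2:2 ⇒ n(H2O) = 2.0902 mol.
Mass of H2O = 2.0902 × 18.016 = 37.656 g.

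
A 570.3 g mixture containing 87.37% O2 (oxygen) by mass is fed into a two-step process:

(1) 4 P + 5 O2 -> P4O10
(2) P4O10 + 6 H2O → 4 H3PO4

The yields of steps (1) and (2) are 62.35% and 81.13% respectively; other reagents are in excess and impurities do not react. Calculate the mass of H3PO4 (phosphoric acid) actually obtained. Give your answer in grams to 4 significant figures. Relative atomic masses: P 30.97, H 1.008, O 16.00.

Pure O2 = 570.3 × 0.8737 = 498.27 g.
M(O2) = 2(16.00) = 32.00 g/mol.
M(H3PO4) = 3(1.008) + 30.97 + 4(16.00) = 97.994 g/mol.
n(O2) = 498.27 / 32.00 = 15.571 mol.
Step 1 (O2:P4O10 = 5:1): theoretical n(P4O10) = 3.1142 mol; at 62.35% yield, n(P4O10) = 1.9417 mol.
Step 2 (P4O10:H3PO4 = 1:4): theoretical n(H3PO4) = 7.7668 mol, so theoretical mass = 7.7668 × 97.994 = 761.10 g.
At 81.13% yield, actual mass of H3PO4 = 761.10 × 0.8113 = 617.48 g.

617.5 g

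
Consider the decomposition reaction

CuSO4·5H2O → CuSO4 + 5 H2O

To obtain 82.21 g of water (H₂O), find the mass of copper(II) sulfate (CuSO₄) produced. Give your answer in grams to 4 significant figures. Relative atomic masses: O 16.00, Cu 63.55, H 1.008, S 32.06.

M(H2O) = 2(1.008) + 16.00 = 18.016 g/mol.
M(CuSO4) = 63.55 + 32.06 + 4(16.00) = 159.61 g/mol.
n(H2O) = 82.210 g / 18.016 g/mol = 4.5632 mol.
From the equation the H2O:CuSO4 mole ratio is 5:1, so n(CuSO4) = 4.5632 × 1/5 = 0.91263 mol.
Mass of CuSO4 = 0.91263 mol × 159.61 g/mol = 145.67 g.

145.7 g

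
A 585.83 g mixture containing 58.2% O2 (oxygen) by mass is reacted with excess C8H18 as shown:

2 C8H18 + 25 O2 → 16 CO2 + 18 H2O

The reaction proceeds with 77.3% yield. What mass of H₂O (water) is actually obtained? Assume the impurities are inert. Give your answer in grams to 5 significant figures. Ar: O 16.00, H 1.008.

Pure O2 available = 585.83 g × 0.582 = 340.953 g.
M(O2) = 2(16.00) = 32.00 g/mol.
M(H2O) = 2(1.008) + 16.00 = 18.016 g/mol.
n(O2) = 340.953 g / 32.00 g/mol = 10.6548 mol.
From the equation the O2:H2O mole ratio is 25:18, so n(H2O) = 10.6548 × 18/25 = 7.67144 mol.
Mass of H2O = 7.67144 mol × 18.016 g/mol = 138.209 g.
Actual mass collected = 138.209 g × 0.773 = 106.835 g.

106.84 g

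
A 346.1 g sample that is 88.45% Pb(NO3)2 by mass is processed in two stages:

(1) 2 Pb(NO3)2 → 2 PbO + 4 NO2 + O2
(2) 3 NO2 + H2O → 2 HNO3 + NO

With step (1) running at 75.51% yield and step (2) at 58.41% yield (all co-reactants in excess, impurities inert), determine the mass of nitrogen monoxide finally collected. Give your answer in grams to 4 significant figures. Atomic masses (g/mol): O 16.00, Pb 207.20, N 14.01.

8.155 g

Pure Pb(NO3)2 = 346.1 × 0.8845 = 306.13 g.
M(Pb(NO3)2) = 207.20 + 2(14.01) + 6(16.00) = 331.22 g/mol.
M(NO) = 14.01 + 16.00 = 30.01 g/mol.
n(Pb(NO3)2) = 306.13 / 331.22 = 0.92424 mol.
Step 1 (Pb(NO3)2:NO2 = 2:4): theoretical n(NO2) = 1.8485 mol; at 75.51% yield, n(NO2) = 1.3958 mol.
Step 2 (NO2:NO = 3:1): theoretical n(NO) = 0.46526 mol, so theoretical mass = 0.46526 × 30.01 = 13.962 g.
At 58.41% yield, actual mass of NO = 13.962 × 0.5841 = 8.1555 g.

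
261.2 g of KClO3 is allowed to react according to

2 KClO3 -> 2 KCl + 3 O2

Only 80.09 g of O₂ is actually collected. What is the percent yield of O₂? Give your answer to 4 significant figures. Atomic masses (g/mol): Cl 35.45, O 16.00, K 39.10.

78.28 %

M(KClO3) = 39.10 + 35.45 + 3(16.00) = 122.55 g/mol.
M(O2) = 2(16.00) = 32.00 g/mol.
n(KClO3) = 261.20 g / 122.55 g/mol = 2.1314 mol.
From the equation the KClO3:O2 mole ratio is 2:3, so n(O2) = 2.1314 × 3/2 = 3.1971 mol.
Mass of O2 = 3.1971 mol × 32.00 g/mol = 102.31 g.
This is the theoretical yield. Percent yield = 80.09 g / 102.31 g × 100% = 78.285%.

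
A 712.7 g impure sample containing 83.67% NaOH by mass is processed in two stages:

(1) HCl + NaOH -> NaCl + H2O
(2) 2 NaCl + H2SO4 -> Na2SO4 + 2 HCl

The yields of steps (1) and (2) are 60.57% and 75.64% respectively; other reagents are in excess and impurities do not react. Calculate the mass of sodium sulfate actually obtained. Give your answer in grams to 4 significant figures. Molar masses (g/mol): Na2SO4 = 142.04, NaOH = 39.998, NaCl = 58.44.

Pure NaOH = 712.7 × 0.8367 = 596.32 g.
n(NaOH) = 596.32 / 39.998 = 14.909 mol.
Step 1 (NaOH:NaCl = 1:1): theoretical n(NaCl) = 14.909 mol; at 60.57% yield, n(NaCl) = 9.0302 mol.
Step 2 (NaCl:Na2SO4 = 2:1): theoretical n(Na2SO4) = 4.5151 mol, so theoretical mass = 4.5151 × 142.04 = 641.32 g.
At 75.64% yield, actual mass of Na2SO4 = 641.32 × 0.7564 = 485.10 g.

485.1 g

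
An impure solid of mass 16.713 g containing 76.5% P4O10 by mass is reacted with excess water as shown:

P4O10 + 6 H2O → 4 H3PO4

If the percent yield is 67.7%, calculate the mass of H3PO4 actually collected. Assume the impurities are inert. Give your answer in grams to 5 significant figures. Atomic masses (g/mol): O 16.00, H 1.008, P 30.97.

Pure P4O10 available = 16.713 g × 0.765 = 12.7854 g.
M(P4O10) = 4(30.97) + 10(16.00) = 283.88 g/mol.
M(H3PO4) = 3(1.008) + 30.97 + 4(16.00) = 97.994 g/mol.
n(P4O10) = 12.7854 g / 283.88 g/mol = 0.0450382 mol.
From the equation the P4O10:H3PO4 mole ratio is 1:4, so n(H3PO4) = 0.0450382 × 4/1 = 0.180153 mol.
Mass of H3PO4 = 0.180153 mol × 97.994 g/mol = 17.6539 g.
Actual mass collected = 17.6539 g × 0.677 = 11.9517 g.

11.952 g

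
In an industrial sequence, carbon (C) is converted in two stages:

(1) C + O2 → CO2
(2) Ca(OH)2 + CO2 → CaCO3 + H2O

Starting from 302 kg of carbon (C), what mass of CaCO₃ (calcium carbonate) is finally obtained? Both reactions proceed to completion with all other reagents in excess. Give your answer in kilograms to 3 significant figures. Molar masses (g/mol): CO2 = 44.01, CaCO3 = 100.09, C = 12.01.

2520 kg

302 kg = 302000 g.
n(C) = 302000 / 12.01 = 25150 mol.
Step 1 gives a 1:1 ratio of C to CO2, so n(CO2) = 25150 mol.
In step 2 the CO2:CaCO3 ratio is 1:1, so n(CaCO3) = 25150 mol.
Mass of CaCO3 = 25150 × 100.09 = 2.517 × 10^6 g = 2520 kg.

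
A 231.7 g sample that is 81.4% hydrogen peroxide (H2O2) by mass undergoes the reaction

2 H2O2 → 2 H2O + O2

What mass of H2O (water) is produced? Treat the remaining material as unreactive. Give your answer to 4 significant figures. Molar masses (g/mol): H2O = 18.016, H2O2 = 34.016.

Mass of pure H2O2 = 231.7 g × 0.814 = 188.60 g.
n(H2O2) = 188.60 g / 34.016 g/mol = 5.5446 mol.
From the equation the H2O2:H2O mole ratio is 2:2, so n(H2O) = 5.5446 × 2/2 = 5.5446 mol.
Mass of H2O = 5.5446 mol × 18.016 g/mol = 99.891 g.

99.89 g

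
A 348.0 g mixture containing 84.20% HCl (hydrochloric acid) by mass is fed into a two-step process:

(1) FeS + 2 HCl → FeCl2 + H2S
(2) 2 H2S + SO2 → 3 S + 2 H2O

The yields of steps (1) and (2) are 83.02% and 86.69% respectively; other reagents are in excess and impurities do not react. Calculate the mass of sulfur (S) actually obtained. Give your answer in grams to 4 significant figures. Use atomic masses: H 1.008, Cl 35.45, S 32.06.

Pure HCl = 348.0 × 0.8420 = 293.02 g.
M(HCl) = 1.008 + 35.45 = 36.458 g/mol.
M(S) = 32.06 g/mol.
n(HCl) = 293.02 / 36.458 = 8.0371 mol.
Step 1 (HCl:H2S = 2:1): theoretical n(H2S) = 4.0185 mol; at 83.02% yield, n(H2S) = 3.3362 mol.
Step 2 (H2S:S = 2:3): theoretical n(S) = 5.0043 mol, so theoretical mass = 5.0043 × 32.06 = 160.44 g.
At 86.69% yield, actual mass of S = 160.44 × 0.8669 = 139.08 g.

139.1 g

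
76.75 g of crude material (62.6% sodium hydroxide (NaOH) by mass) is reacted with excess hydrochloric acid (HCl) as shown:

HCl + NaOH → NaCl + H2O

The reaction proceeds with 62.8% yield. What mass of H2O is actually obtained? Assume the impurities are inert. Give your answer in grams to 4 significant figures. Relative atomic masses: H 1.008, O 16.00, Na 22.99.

Pure NaOH available = 76.75 g × 0.626 = 48.046 g.
M(NaOH) = 22.99 + 16.00 + 1.008 = 39.998 g/mol.
M(H2O) = 2(1.008) + 16.00 = 18.016 g/mol.
n(NaOH) = 48.046 g / 39.998 g/mol = 1.2012 mol.
From the equation the NaOH:H2O mole ratio is 1:1, so n(H2O) = 1.2012 × 1/1 = 1.2012 mol.
Mass of H2O = 1.2012 mol × 18.016 g/mol = 21.641 g.
Actual mass collected = 21.641 g × 0.628 = 13.590 g.

13.59 g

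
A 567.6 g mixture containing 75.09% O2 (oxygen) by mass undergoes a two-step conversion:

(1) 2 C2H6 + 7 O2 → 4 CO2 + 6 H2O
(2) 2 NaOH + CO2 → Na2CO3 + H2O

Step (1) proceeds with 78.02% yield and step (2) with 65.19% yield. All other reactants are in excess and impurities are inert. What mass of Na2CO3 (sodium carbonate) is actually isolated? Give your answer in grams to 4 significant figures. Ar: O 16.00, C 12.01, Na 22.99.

Pure O2 = 567.6 × 0.7509 = 426.21 g.
M(O2) = 2(16.00) = 32.00 g/mol.
M(Na2CO3) = 2(22.99) + 12.01 + 3(16.00) = 105.99 g/mol.
n(O2) = 426.21 / 32.00 = 13.319 mol.
Step 1 (O2:CO2 = 7:4): theoretical n(CO2) = 7.6109 mol; at 78.02% yield, n(CO2) = 5.9380 mol.
Step 2 (CO2:Na2CO3 = 1:1): theoretical n(Na2CO3) = 5.9380 mol, so theoretical mass = 5.9380 × 105.99 = 629.37 g.
At 65.19% yield, actual mass of Na2CO3 = 629.37 × 0.6519 = 410.29 g.

410.3 g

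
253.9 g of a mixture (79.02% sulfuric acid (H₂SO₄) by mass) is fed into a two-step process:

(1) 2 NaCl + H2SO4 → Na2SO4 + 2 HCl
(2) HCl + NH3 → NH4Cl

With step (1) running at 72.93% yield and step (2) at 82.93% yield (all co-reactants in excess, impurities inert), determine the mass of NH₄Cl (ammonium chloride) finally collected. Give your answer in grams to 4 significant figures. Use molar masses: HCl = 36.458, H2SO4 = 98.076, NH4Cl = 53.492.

Pure H2SO4 = 253.9 × 0.7902 = 200.63 g.
n(H2SO4) = 200.63 / 98.076 = 2.0457 mol.
Step 1 (H2SO4:HCl = 1:2): theoretical n(HCl) = 4.0914 mol; at 72.93% yield, n(HCl) = 2.9838 mol.
Step 2 (HCl:NH4Cl = 1:1): theoretical n(NH4Cl) = 2.9838 mol, so theoretical mass = 2.9838 × 53.492 = 159.61 g.
At 82.93% yield, actual mass of NH4Cl = 159.61 × 0.8293 = 132.37 g.

132.4 g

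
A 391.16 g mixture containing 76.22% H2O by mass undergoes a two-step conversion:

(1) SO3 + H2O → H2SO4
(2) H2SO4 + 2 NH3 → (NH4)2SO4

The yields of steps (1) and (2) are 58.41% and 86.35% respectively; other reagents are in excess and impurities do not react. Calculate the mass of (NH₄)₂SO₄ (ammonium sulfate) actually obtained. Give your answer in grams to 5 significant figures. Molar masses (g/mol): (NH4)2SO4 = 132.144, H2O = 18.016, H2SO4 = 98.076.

1103.0 g

Pure H2O = 391.16 × 0.7622 = 298.142 g.
n(H2O) = 298.142 / 18.016 = 16.5487 mol.
Step 1 (H2O:H2SO4 = 1:1): theoretical n(H2SO4) = 16.5487 mol; at 58.41% yield, n(H2SO4) = 9.66612 mol.
Step 2 (H2SO4:(NH4)2SO4 = 1:1): theoretical n((NH4)2SO4) = 9.66612 mol, so theoretical mass = 9.66612 × 132.144 = 1277.32 g.
At 86.35% yield, actual mass of (NH4)2SO4 = 1277.32 × 0.8635 = 1102.97 g.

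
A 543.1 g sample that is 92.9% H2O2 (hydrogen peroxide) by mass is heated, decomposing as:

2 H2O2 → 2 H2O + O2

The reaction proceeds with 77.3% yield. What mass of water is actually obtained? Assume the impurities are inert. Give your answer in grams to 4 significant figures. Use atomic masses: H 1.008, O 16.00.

206.6 g

Pure H2O2 available = 543.1 g × 0.929 = 504.54 g.
M(H2O2) = 2(1.008) + 2(16.00) = 34.016 g/mol.
M(H2O) = 2(1.008) + 16.00 = 18.016 g/mol.
n(H2O2) = 504.54 g / 34.016 g/mol = 14.832 mol.
From the equation the H2O2:H2O mole ratio is 2:2, so n(H2O) = 14.832 × 2/2 = 14.832 mol.
Mass of H2O = 14.832 mol × 18.016 g/mol = 267.22 g.
Actual mass collected = 267.22 g × 0.773 = 206.56 g.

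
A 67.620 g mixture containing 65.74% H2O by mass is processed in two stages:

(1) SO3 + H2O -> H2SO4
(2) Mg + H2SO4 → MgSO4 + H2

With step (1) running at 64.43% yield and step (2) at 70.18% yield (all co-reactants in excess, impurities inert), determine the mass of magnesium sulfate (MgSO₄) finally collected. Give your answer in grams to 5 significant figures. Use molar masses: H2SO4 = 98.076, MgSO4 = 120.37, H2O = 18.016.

134.30 g

Pure H2O = 67.620 × 0.6574 = 44.4534 g.
n(H2O) = 44.4534 / 18.016 = 2.46744 mol.
Step 1 (H2O:H2SO4 = 1:1): theoretical n(H2SO4) = 2.46744 mol; at 64.43% yield, n(H2SO4) = 1.58977 mol.
Step 2 (H2SO4:MgSO4 = 1:1): theoretical n(MgSO4) = 1.58977 mol, so theoretical mass = 1.58977 × 120.37 = 191.361 g.
At 70.18% yield, actual mass of MgSO4 = 191.361 × 0.7018 = 134.297 g.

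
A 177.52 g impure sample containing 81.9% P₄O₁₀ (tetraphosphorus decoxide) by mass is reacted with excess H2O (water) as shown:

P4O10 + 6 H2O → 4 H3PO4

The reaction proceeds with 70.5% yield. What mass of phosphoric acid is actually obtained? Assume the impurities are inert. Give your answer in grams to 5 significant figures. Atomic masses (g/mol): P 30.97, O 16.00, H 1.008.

141.53 g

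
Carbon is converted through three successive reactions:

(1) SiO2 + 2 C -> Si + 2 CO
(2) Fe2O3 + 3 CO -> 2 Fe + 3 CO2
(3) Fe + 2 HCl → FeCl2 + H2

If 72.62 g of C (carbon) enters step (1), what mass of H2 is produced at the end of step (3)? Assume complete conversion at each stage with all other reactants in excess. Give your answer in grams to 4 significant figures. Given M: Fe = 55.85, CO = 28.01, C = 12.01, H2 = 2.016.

8.127 g

n(C) = 72.62 / 12.01 = 6.0466 mol.
Reaction (1): C→CO ratio 2:2 ⇒ n(CO) = 6.0466 mol.
Reaction (2): CO→Fe ratio 3:2 ⇒ n(Fe) = 4.0311 mol.
Reaction (3): Fe→H2 ratio 1:1 ⇒ n(H2) = 4.0311 mol.
Mass of H2 = 4.0311 × 2.016 = 8.1267 g.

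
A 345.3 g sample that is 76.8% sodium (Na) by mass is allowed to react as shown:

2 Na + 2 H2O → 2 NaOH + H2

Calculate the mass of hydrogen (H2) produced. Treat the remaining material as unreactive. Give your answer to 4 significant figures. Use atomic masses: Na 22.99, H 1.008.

Mass of pure Na = 345.3 g × 0.768 = 265.19 g.
M(Na) = 22.99 g/mol.
M(H2) = 2(1.008) = 2.016 g/mol.
n(Na) = 265.19 g / 22.99 g/mol = 11.535 mol.
From the equation the Na:H2 mole ratio is 2:1, so n(H2) = 11.535 × 1/2 = 5.7675 mol.
Mass of H2 = 5.7675 mol × 2.016 g/mol = 11.627 g.

11.63 g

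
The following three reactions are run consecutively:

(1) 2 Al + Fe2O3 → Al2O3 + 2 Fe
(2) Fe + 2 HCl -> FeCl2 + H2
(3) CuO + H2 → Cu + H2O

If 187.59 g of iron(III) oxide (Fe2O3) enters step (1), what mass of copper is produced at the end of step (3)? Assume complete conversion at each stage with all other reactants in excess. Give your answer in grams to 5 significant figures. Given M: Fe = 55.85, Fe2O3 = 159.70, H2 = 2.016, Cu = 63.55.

149.30 g

n(Fe2O3) = 187.59 / 159.70 = 1.17464 mol.
Reaction (1): Fe2O3→Fe ratio 1:2 ⇒ n(Fe) = 2.34928 mol.
Reaction (2): Fe→H2 ratio 1:1 ⇒ n(H2) = 2.34928 mol.
Reaction (3): H2→Cu ratio 1:1 ⇒ n(Cu) = 2.34928 mol.
Mass of Cu = 2.34928 × 63.55 = 149.297 g.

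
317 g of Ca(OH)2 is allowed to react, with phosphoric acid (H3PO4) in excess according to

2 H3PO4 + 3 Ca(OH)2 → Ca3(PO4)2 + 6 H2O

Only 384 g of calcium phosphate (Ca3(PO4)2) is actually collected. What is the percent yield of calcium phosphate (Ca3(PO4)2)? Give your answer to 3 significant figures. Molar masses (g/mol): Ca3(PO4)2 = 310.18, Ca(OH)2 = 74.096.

n(Ca(OH)2) = 317.0 g / 74.096 g/mol = 4.278 mol.
From the equation the Ca(OH)2:Ca3(PO4)2 mole ratio is 3:1, so n(Ca3(PO4)2) = 4.278 × 1/3 = 1.426 mol.
Mass of Ca3(PO4)2 = 1.426 mol × 310.18 g/mol = 442.3 g.
This is the theoretical yield. Percent yield = 384 g / 442.3 g × 100% = 86.81%.

86.8 %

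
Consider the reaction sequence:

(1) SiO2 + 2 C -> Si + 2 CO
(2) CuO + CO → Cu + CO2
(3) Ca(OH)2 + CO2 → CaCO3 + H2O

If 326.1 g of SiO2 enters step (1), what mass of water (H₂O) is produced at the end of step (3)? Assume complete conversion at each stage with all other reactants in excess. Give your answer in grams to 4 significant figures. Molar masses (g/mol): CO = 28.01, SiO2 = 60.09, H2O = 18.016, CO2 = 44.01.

195.5 g

n(SiO2) = 326.1 / 60.09 = 5.4269 mol.
Reaction (1): SiO2→CO ratio 1:2 ⇒ n(CO) = 10.854 mol.
Reaction (2): CO→CO2 ratio 1:1 ⇒ n(CO2) = 10.854 mol.
Reaction (3): CO2→H2O ratio 1:1 ⇒ n(H2O) = 10.854 mol.
Mass of H2O = 10.854 × 18.016 = 195.54 g.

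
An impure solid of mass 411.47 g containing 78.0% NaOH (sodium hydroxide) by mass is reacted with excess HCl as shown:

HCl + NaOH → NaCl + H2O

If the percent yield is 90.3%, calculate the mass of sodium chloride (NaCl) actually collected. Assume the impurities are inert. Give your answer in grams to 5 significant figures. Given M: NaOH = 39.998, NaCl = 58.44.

Pure NaOH available = 411.47 g × 0.780 = 320.947 g.
n(NaOH) = 320.947 g / 39.998 g/mol = 8.02407 mol.
From the equation the NaOH:NaCl mole ratio is 1:1, so n(NaCl) = 8.02407 × 1/1 = 8.02407 mol.
Mass of NaCl = 8.02407 mol × 58.44 g/mol = 468.926 g.
Actual mass collected = 468.926 g × 0.903 = 423.441 g.

423.44 g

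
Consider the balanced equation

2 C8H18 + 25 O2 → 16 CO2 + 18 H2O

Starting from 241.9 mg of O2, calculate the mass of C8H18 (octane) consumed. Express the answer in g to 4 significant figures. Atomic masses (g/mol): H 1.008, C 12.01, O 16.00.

0.06908 g

M(O2) = 2(16.00) = 32.00 g/mol.
M(C8H18) = 8(12.01) + 18(1.008) = 114.224 g/mol.
Convert: 241.9 mg = 0.24190 g.
n(O2) = 0.24190 g / 32.00 g/mol = 0.0075594 mol.
From the equation the O2:C8H18 mole ratio is 25:2, so n(C8H18) = 0.0075594 × 2/25 = 0.00060475 mol.
Mass of C8H18 = 0.00060475 mol × 114.224 g/mol = 0.069077 g.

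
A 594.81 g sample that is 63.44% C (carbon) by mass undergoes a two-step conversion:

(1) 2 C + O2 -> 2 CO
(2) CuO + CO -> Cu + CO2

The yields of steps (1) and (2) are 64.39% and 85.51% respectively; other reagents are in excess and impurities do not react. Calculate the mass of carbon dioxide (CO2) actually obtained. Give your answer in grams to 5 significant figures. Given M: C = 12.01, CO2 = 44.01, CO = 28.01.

761.35 g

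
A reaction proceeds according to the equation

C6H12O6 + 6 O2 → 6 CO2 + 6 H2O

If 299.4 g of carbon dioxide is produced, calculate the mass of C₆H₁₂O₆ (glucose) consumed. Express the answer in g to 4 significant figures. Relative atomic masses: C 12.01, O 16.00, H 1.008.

204.3 g

M(CO2) = 12.01 + 2(16.00) = 44.01 g/mol.
M(C6H12O6) = 6(12.01) + 12(1.008) + 6(16.00) = 180.156 g/mol.
n(CO2) = 299.40 g / 44.01 g/mol = 6.8030 mol.
From the equation the CO2:C6H12O6 mole ratio is 6:1, so n(C6H12O6) = 6.8030 × 1/6 = 1.1338 mol.
Mass of C6H12O6 = 1.1338 mol × 180.156 g/mol = 204.27 g.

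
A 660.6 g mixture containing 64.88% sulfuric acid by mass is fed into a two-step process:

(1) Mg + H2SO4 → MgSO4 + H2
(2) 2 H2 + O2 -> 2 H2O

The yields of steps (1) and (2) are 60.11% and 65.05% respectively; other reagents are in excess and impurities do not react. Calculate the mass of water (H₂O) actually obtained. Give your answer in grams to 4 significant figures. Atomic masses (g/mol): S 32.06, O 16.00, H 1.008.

30.78 g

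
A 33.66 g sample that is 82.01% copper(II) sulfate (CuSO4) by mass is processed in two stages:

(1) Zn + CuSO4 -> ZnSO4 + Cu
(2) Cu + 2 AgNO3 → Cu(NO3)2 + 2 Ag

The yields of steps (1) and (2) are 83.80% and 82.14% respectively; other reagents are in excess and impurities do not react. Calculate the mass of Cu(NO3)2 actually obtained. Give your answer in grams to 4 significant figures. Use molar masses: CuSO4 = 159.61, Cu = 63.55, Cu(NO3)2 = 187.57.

22.33 g

Pure CuSO4 = 33.66 × 0.8201 = 27.605 g.
n(CuSO4) = 27.605 / 159.61 = 0.17295 mol.
Step 1 (CuSO4:Cu = 1:1): theoretical n(Cu) = 0.17295 mol; at 83.80% yield, n(Cu) = 0.14493 mol.
Step 2 (Cu:Cu(NO3)2 = 1:1): theoretical n(Cu(NO3)2) = 0.14493 mol, so theoretical mass = 0.14493 × 187.57 = 27.185 g.
At 82.14% yield, actual mass of Cu(NO3)2 = 27.185 × 0.8214 = 22.330 g.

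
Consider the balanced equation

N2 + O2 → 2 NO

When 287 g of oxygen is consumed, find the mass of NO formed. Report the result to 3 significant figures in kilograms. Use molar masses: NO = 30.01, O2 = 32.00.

n(O2) = 287.0 g / 32.00 g/mol = 8.969 mol.
From the equation the O2:NO mole ratio is 1:2, so n(NO) = 8.969 × 2/1 = 17.94 mol.
Mass of NO = 17.94 mol × 30.01 g/mol = 538.3 g.
Converting to kg: 538.3 g = 0.538 kg.

0.538 kg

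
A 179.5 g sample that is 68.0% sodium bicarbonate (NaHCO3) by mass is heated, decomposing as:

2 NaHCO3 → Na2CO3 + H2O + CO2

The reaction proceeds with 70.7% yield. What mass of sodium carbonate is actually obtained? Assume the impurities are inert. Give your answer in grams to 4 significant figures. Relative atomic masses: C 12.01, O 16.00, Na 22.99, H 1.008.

Pure NaHCO3 available = 179.5 g × 0.680 = 122.06 g.
M(NaHCO3) = 22.99 + 1.008 + 12.01 + 3(16.00) = 84.008 g/mol.
M(Na2CO3) = 2(22.99) + 12.01 + 3(16.00) = 105.99 g/mol.
n(NaHCO3) = 122.06 g / 84.008 g/mol = 1.4530 mol.
From the equation the NaHCO3:Na2CO3 mole ratio is 2:1, so n(Na2CO3) = 1.4530 × 1/2 = 0.72648 mol.
Mass of Na2CO3 = 0.72648 mol × 105.99 g/mol = 76.999 g.
Actual mass collected = 76.999 g × 0.707 = 54.439 g.

54.44 g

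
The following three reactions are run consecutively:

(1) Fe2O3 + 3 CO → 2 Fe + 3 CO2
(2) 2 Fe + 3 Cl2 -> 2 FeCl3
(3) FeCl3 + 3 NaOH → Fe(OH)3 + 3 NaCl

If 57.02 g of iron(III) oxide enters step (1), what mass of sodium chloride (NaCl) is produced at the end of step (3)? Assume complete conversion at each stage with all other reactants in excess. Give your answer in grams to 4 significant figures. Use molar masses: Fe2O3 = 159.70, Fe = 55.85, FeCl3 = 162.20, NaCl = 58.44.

n(Fe2O3) = 57.02 / 159.70 = 0.35704 mol.
Reaction (1): Fe2O3→Fe ratio 1:2 ⇒ n(Fe) = 0.71409 mol.
Reaction (2): Fe→FeCl3 ratio 2:2 ⇒ n(FeCl3) = 0.71409 mol.
Reaction (3): FeCl3→NaCl ratio 1:3 ⇒ n(NaCl) = 2.1423 mol.
Mass of NaCl = 2.1423 × 58.44 = 125.19 g.

125.2 g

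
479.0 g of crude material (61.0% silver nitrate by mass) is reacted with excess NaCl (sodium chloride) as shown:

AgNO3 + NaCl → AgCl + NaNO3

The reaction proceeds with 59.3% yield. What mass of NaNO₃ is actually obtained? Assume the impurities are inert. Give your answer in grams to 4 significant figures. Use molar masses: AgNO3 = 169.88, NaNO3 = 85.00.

Pure AgNO3 available = 479.0 g × 0.610 = 292.19 g.
n(AgNO3) = 292.19 g / 169.88 g/mol = 1.7200 mol.
From the equation the AgNO3:NaNO3 mole ratio is 1:1, so n(NaNO3) = 1.7200 × 1/1 = 1.7200 mol.
Mass of NaNO3 = 1.7200 mol × 85.00 g/mol = 146.20 g.
Actual mass collected = 146.20 g × 0.593 = 86.696 g.

86.70 g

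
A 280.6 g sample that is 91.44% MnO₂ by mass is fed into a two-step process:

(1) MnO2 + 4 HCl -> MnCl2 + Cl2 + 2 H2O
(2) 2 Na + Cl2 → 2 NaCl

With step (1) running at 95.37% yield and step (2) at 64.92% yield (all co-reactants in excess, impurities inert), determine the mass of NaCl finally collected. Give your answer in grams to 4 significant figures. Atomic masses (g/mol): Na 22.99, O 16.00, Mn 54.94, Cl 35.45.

213.6 g

Pure MnO2 = 280.6 × 0.9144 = 256.58 g.
M(MnO2) = 54.94 + 2(16.00) = 86.94 g/mol.
M(NaCl) = 22.99 + 35.45 = 58.44 g/mol.
n(MnO2) = 256.58 / 86.94 = 2.9512 mol.
Step 1 (MnO2:Cl2 = 1:1): theoretical n(Cl2) = 2.9512 mol; at 95.37% yield, n(Cl2) = 2.8146 mol.
Step 2 (Cl2:NaCl = 1:2): theoretical n(NaCl) = 5.6292 mol, so theoretical mass = 5.6292 × 58.44 = 328.97 g.
At 64.92% yield, actual mass of NaCl = 328.97 × 0.6492 = 213.57 g.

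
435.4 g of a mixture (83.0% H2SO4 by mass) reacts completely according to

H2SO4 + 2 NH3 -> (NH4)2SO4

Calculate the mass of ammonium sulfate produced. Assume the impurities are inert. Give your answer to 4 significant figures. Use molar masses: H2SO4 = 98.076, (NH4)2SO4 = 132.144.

486.9 g

Mass of pure H2SO4 = 435.4 g × 0.830 = 361.38 g.
n(H2SO4) = 361.38 g / 98.076 g/mol = 3.6847 mol.
From the equation the H2SO4:(NH4)2SO4 mole ratio is 1:1, so n((NH4)2SO4) = 3.6847 × 1/1 = 3.6847 mol.
Mass of (NH4)2SO4 = 3.6847 mol × 132.144 g/mol = 486.91 g.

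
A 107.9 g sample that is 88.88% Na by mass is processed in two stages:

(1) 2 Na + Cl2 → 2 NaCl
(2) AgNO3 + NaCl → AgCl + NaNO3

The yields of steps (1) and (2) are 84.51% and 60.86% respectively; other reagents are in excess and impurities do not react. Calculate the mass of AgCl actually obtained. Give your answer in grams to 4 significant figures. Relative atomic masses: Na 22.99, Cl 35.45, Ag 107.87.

Pure Na = 107.9 × 0.8888 = 95.902 g.
M(Na) = 22.99 g/mol.
M(AgCl) = 107.87 + 35.45 = 143.32 g/mol.
n(Na) = 95.902 / 22.99 = 4.1714 mol.
Step 1 (Na:NaCl = 2:2): theoretical n(NaCl) = 4.1714 mol; at 84.51% yield, n(NaCl) = 3.5253 mol.
Step 2 (NaCl:AgCl = 1:1): theoretical n(AgCl) = 3.5253 mol, so theoretical mass = 3.5253 × 143.32 = 505.24 g.
At 60.86% yield, actual mass of AgCl = 505.24 × 0.6086 = 307.49 g.

307.5 g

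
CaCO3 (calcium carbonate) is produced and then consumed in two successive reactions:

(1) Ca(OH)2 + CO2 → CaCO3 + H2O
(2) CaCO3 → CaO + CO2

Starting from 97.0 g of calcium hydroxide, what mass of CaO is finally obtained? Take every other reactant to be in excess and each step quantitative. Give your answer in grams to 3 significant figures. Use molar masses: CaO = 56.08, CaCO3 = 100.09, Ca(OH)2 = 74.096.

73.4 g

n(Ca(OH)2) = 97.00 / 74.096 = 1.309 mol.
Step 1 gives a 1:1 ratio of Ca(OH)2 to CaCO3, so n(CaCO3) = 1.309 mol.
In step 2 the CaCO3:CaO ratio is 1:1, so n(CaO) = 1.309 mol.
Mass of CaO = 1.309 × 56.08 = 73.42 g.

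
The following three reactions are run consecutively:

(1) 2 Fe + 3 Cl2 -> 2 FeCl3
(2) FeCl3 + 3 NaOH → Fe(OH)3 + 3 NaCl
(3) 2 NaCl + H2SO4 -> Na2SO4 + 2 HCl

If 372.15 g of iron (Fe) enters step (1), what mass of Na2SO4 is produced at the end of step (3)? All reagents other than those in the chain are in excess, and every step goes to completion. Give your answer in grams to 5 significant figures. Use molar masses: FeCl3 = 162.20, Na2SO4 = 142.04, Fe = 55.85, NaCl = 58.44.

n(Fe) = 372.15 / 55.85 = 6.66338 mol.
Reaction (1): Fe→FeCl3 ratio 2:2 ⇒ n(FeCl3) = 6.66338 mol.
Reaction (2): FeCl3→NaCl ratio 1:3 ⇒ n(NaCl) = 19.9902 mol.
Reaction (3): NaCl→Na2SO4 ratio 2:1 ⇒ n(Na2SO4) = 9.99508 mol.
Mass of Na2SO4 = 9.99508 × 142.04 = 1419.70 g.

1419.7 g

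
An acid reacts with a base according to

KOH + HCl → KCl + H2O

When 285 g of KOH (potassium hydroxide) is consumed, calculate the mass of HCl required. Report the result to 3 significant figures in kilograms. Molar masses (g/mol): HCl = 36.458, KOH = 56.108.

0.185 kg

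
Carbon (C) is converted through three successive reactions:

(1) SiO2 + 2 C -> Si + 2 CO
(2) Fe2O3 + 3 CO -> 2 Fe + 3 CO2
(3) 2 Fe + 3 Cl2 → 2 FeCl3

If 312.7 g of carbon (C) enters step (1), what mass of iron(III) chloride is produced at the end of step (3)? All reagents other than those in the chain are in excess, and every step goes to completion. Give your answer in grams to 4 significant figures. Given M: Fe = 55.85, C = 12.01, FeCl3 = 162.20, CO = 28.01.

n(C) = 312.7 / 12.01 = 26.037 mol.
Reaction (1): C→CO ratio 2:2 ⇒ n(CO) = 26.037 mol.
Reaction (2): CO→Fe ratio 3:2 ⇒ n(Fe) = 17.358 mol.
Reaction (3): Fe→FeCl3 ratio 2:2 ⇒ n(FeCl3) = 17.358 mol.
Mass of FeCl3 = 17.358 × 162.20 = 2815.4 g.

2815 g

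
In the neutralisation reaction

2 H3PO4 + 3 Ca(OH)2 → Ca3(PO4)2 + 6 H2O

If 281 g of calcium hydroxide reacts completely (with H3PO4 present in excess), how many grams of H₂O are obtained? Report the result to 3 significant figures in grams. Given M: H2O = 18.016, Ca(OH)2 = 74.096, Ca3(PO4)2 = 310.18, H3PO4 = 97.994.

n(Ca(OH)2) = 281.0 g / 74.096 g/mol = 3.792 mol.
From the equation the Ca(OH)2:H2O mole ratio is 3:6, so n(H2O) = 3.792 × 6/3 = 7.585 mol.
Mass of H2O = 7.585 mol × 18.016 g/mol = 136.6 g.

137 g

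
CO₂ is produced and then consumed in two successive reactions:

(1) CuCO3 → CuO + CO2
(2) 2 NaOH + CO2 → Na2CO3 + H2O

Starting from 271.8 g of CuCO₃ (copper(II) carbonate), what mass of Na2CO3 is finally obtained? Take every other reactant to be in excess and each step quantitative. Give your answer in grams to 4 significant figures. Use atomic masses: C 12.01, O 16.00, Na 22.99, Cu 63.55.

M(CuCO3) = 63.55 + 12.01 + 3(16.00) = 123.56 g/mol.
M(Na2CO3) = 2(22.99) + 12.01 + 3(16.00) = 105.99 g/mol.
n(CuCO3) = 271.80 / 123.56 = 2.1997 mol.
Step 1 gives a 1:1 ratio of CuCO3 to CO2, so n(CO2) = 2.1997 mol.
In step 2 the CO2:Na2CO3 ratio is 1:1, so n(Na2CO3) = 2.1997 mol.
Mass of Na2CO3 = 2.1997 × 105.99 = 233.15 g.

233.2 g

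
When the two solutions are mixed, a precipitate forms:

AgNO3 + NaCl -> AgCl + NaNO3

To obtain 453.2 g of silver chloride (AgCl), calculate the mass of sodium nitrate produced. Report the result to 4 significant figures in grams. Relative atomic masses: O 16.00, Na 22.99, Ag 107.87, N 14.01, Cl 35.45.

M(AgCl) = 107.87 + 35.45 = 143.32 g/mol.
M(NaNO3) = 22.99 + 14.01 + 3(16.00) = 85.00 g/mol.
n(AgCl) = 453.20 g / 143.32 g/mol = 3.1622 mol.
From the equation the AgCl:NaNO3 mole ratio is 1:1, so n(NaNO3) = 3.1622 × 1/1 = 3.1622 mol.
Mass of NaNO3 = 3.1622 mol × 85.00 g/mol = 268.78 g.

268.8 g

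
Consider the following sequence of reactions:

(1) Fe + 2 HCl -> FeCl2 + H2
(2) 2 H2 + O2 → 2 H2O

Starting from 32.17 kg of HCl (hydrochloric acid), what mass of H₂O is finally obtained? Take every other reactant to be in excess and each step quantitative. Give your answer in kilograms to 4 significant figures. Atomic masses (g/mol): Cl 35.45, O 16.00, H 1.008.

M(HCl) = 1.008 + 35.45 = 36.458 g/mol.
M(H2O) = 2(1.008) + 16.00 = 18.016 g/mol.
32.17 kg = 32170 g.
n(HCl) = 32170 / 36.458 = 882.39 mol.
Step 1 gives a 2:1 ratio of HCl to H2, so n(H2) = 441.19 mol.
In step 2 the H2:H2O ratio is 2:2, so n(H2O) = 441.19 mol.
Mass of H2O = 441.19 × 18.016 = 7948.5 g = 7.949 kg.

7.949 kg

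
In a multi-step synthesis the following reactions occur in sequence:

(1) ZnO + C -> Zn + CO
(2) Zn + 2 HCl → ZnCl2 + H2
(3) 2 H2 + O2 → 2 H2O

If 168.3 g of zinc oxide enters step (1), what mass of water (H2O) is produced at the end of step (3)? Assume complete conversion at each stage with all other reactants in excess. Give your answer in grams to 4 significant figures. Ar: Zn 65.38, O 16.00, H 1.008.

37.26 g

M(ZnO) = 65.38 + 16.00 = 81.38 g/mol.
M(H2O) = 2(1.008) + 16.00 = 18.016 g/mol.
n(ZnO) = 168.3 / 81.38 = 2.0681 mol.
Reaction (1): ZnO→Zn ratio 1:1 ⇒ n(Zn) = 2.0681 mol.
Reaction (2): Zn→H2 ratio 1:1 ⇒ n(H2) = 2.0681 mol.
Reaction (3): H2→H2O ratio 2:2 ⇒ n(H2O) = 2.0681 mol.
Mass of H2O = 2.0681 × 18.016 = 37.258 g.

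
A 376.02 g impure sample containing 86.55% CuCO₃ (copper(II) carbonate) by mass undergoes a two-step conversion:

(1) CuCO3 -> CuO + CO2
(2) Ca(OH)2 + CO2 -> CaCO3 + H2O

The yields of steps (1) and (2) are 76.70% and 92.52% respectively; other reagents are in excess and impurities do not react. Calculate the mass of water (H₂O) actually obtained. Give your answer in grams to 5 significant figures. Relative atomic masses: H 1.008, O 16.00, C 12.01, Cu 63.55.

33.674 g

Pure CuCO3 = 376.02 × 0.8655 = 325.445 g.
M(CuCO3) = 63.55 + 12.01 + 3(16.00) = 123.56 g/mol.
M(H2O) = 2(1.008) + 16.00 = 18.016 g/mol.
n(CuCO3) = 325.445 / 123.56 = 2.63391 mol.
Step 1 (CuCO3:CO2 = 1:1): theoretical n(CO2) = 2.63391 mol; at 76.70% yield, n(CO2) = 2.02021 mol.
Step 2 (CO2:H2O = 1:1): theoretical n(H2O) = 2.02021 mol, so theoretical mass = 2.02021 × 18.016 = 36.3960 g.
At 92.52% yield, actual mass of H2O = 36.3960 × 0.9252 = 33.6736 g.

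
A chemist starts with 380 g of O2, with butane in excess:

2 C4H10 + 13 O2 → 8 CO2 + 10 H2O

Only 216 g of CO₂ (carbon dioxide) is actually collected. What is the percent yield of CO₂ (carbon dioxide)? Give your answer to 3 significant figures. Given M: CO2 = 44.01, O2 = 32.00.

n(O2) = 380.0 g / 32.00 g/mol = 11.88 mol.
From the equation the O2:CO2 mole ratio is 13:8, so n(CO2) = 11.88 × 8/13 = 7.308 mol.
Mass of CO2 = 7.308 mol × 44.01 g/mol = 321.6 g.
This is the theoretical yield. Percent yield = 216 g / 321.6 g × 100% = 67.16%.

67.2 %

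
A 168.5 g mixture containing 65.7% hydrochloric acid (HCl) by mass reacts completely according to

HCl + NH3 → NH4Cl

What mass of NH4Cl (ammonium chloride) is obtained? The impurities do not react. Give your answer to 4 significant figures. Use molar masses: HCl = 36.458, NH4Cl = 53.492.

Mass of pure HCl = 168.5 g × 0.657 = 110.70 g.
n(HCl) = 110.70 g / 36.458 g/mol = 3.0365 mol.
From the equation the HCl:NH4Cl mole ratio is 1:1, so n(NH4Cl) = 3.0365 × 1/1 = 3.0365 mol.
Mass of NH4Cl = 3.0365 mol × 53.492 g/mol = 162.43 g.

162.4 g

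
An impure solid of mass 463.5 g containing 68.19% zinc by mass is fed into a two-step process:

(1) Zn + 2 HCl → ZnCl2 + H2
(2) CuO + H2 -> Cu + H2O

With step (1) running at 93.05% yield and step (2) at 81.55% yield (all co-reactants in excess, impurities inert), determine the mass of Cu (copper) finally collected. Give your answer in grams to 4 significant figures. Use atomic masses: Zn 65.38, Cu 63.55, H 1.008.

233.1 g

Pure Zn = 463.5 × 0.6819 = 316.06 g.
M(Zn) = 65.38 g/mol.
M(Cu) = 63.55 g/mol.
n(Zn) = 316.06 / 65.38 = 4.8342 mol.
Step 1 (Zn:H2 = 1:1): theoretical n(H2) = 4.8342 mol; at 93.05% yield, n(H2) = 4.4982 mol.
Step 2 (H2:Cu = 1:1): theoretical n(Cu) = 4.4982 mol, so theoretical mass = 4.4982 × 63.55 = 285.86 g.
At 81.55% yield, actual mass of Cu = 285.86 × 0.8155 = 233.12 g.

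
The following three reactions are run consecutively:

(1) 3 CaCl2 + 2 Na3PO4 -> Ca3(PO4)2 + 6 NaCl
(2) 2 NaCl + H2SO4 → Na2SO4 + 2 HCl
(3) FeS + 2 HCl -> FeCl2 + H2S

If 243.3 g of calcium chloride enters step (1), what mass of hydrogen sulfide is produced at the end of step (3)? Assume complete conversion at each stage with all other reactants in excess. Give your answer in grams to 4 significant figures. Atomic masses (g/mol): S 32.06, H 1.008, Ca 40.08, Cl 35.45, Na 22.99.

M(CaCl2) = 40.08 + 2(35.45) = 110.98 g/mol.
M(H2S) = 2(1.008) + 32.06 = 34.076 g/mol.
n(CaCl2) = 243.3 / 110.98 = 2.1923 mol.
Reaction (1): CaCl2→NaCl ratio 3:6 ⇒ n(NaCl) = 4.3846 mol.
Reaction (2): NaCl→HCl ratio 2:2 ⇒ n(HCl) = 4.3846 mol.
Reaction (3): HCl→H2S ratio 2:1 ⇒ n(H2S) = 2.1923 mol.
Mass of H2S = 2.1923 × 34.076 = 74.704 g.

74.70 g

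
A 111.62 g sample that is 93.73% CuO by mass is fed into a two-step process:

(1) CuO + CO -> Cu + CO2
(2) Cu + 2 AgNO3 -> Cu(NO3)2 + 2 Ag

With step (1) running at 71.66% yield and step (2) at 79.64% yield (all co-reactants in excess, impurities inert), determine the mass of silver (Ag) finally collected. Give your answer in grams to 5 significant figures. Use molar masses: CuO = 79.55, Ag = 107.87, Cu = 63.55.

161.93 g

Pure CuO = 111.62 × 0.9373 = 104.621 g.
n(CuO) = 104.621 / 79.55 = 1.31517 mol.
Step 1 (CuO:Cu = 1:1): theoretical n(Cu) = 1.31517 mol; at 71.66% yield, n(Cu) = 0.942448 mol.
Step 2 (Cu:Ag = 1:2): theoretical n(Ag) = 1.88490 mol, so theoretical mass = 1.88490 × 107.87 = 203.324 g.
At 79.64% yield, actual mass of Ag = 203.324 × 0.7964 = 161.927 g.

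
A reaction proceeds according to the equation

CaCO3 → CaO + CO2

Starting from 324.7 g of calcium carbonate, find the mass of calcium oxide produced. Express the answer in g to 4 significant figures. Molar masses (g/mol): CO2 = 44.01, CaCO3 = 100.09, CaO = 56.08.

n(CaCO3) = 324.70 g / 100.09 g/mol = 3.2441 mol.
From the equation the CaCO3:CaO mole ratio is 1:1, so n(CaO) = 3.2441 × 1/1 = 3.2441 mol.
Mass of CaO = 3.2441 mol × 56.08 g/mol = 181.93 g.

181.9 g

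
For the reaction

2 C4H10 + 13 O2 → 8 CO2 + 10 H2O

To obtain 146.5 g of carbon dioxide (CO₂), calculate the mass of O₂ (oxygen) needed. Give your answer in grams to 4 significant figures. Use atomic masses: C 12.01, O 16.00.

M(CO2) = 12.01 + 2(16.00) = 44.01 g/mol.
M(O2) = 2(16.00) = 32.00 g/mol.
n(CO2) = 146.50 g / 44.01 g/mol = 3.3288 mol.
From the equation the CO2:O2 mole ratio is 8:13, so n(O2) = 3.3288 × 13/8 = 5.4093 mol.
Mass of O2 = 5.4093 mol × 32.00 g/mol = 173.10 g.

173.1 g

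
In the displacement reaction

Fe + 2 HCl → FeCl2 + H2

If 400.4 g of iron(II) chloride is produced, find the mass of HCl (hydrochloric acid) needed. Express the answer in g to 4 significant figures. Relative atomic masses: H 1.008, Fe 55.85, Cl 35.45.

230.3 g

M(FeCl2) = 55.85 + 2(35.45) = 126.75 g/mol.
M(HCl) = 1.008 + 35.45 = 36.458 g/mol.
n(FeCl2) = 400.40 g / 126.75 g/mol = 3.1590 mol.
From the equation the FeCl2:HCl mole ratio is 1:2, so n(HCl) = 3.1590 × 2/1 = 6.3179 mol.
Mass of HCl = 6.3179 mol × 36.458 g/mol = 230.34 g.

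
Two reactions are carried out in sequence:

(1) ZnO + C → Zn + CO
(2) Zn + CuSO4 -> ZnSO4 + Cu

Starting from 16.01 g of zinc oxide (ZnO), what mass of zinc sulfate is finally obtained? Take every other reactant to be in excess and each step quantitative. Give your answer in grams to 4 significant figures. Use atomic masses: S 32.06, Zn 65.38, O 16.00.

M(ZnO) = 65.38 + 16.00 = 81.38 g/mol.
M(ZnSO4) = 65.38 + 32.06 + 4(16.00) = 161.44 g/mol.
n(ZnO) = 16.010 / 81.38 = 0.19673 mol.
Step 1 gives a 1:1 ratio of ZnO to Zn, so n(Zn) = 0.19673 mol.
In step 2 the Zn:ZnSO4 ratio is 1:1, so n(ZnSO4) = 0.19673 mol.
Mass of ZnSO4 = 0.19673 × 161.44 = 31.760 g.

31.76 g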